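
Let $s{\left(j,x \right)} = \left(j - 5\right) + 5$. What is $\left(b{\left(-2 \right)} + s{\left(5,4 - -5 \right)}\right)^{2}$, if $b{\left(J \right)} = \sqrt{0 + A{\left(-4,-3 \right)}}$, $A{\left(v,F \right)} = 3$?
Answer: $\left(5 + \sqrt{3}\right)^{2} \approx 45.32$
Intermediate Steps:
$s{\left(j,x \right)} = j$ ($s{\left(j,x \right)} = \left(-5 + j\right) + 5 = j$)
$b{\left(J \right)} = \sqrt{3}$ ($b{\left(J \right)} = \sqrt{0 + 3} = \sqrt{3}$)
$\left(b{\left(-2 \right)} + s{\left(5,4 - -5 \right)}\right)^{2} = \left(\sqrt{3} + 5\right)^{2} = \left(5 + \sqrt{3}\right)^{2}$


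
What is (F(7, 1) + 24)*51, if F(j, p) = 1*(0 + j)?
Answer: 1581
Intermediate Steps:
F(j, p) = j (F(j, p) = 1*j = j)
(F(7, 1) + 24)*51 = (7 + 24)*51 = 31*51 = 1581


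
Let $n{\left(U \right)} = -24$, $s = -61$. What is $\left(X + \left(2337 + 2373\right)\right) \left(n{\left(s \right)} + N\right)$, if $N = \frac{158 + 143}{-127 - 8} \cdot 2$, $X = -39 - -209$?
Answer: $- \frac{3749792}{27} \approx -1.3888 \cdot 10^{5}$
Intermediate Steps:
$X = 170$ ($X = -39 + 209 = 170$)
$N = - \frac{602}{135}$ ($N = \frac{301}{-135} \cdot 2 = 301 \left(- \frac{1}{135}\right) 2 = \left(- \frac{301}{135}\right) 2 = - \frac{602}{135} \approx -4.4593$)
$\left(X + \left(2337 + 2373\right)\right) \left(n{\left(s \right)} + N\right) = \left(170 + \left(2337 + 2373\right)\right) \left(-24 - \frac{602}{135}\right) = \left(170 + 4710\right) \left(- \frac{3842}{135}\right) = 4880 \left(- \frac{3842}{135}\right) = - \frac{3749792}{27}$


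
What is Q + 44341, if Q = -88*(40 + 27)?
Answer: 38445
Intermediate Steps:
Q = -5896 (Q = -88*67 = -5896)
Q + 44341 = -5896 + 44341 = 38445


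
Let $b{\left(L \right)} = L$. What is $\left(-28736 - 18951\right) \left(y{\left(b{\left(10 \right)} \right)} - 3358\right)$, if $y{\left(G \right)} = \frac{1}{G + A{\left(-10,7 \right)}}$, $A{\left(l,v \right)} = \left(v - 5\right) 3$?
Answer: $\frac{2562079449}{16} \approx 1.6013 \cdot 10^{8}$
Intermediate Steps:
$A{\left(l,v \right)} = -15 + 3 v$ ($A{\left(l,v \right)} = \left(-5 + v\right) 3 = -15 + 3 v$)
$y{\left(G \right)} = \frac{1}{6 + G}$ ($y{\left(G \right)} = \frac{1}{G + \left(-15 + 3 \cdot 7\right)} = \frac{1}{G + \left(-15 + 21\right)} = \frac{1}{G + 6} = \frac{1}{6 + G}$)
$\left(-28736 - 18951\right) \left(y{\left(b{\left(10 \right)} \right)} - 3358\right) = \left(-28736 - 18951\right) \left(\frac{1}{6 + 10} - 3358\right) = - 47687 \left(\frac{1}{16} - 3358\right) = \left(-47687\right) \left(- \frac{53727}{16}\right) = \frac{2562079449}{16}$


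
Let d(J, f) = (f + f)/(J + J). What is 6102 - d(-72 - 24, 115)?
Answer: 585907/96 ≈ 6103.2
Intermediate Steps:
d(J, f) = f/J (d(J, f) = (2*f)/((2*J)) = (2*f)*(1/(2*J)) = f/J)
6102 - d(-72 - 24, 115) = 6102 - 115/(-72 - 24) = 6102 - 115/(-96) = 6102 - 115*(-1)/96 = 6102 - 1*(-115/96) = 6102 + 115/96 = 585907/96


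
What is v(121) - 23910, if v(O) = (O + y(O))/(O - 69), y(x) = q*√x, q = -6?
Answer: -1243265/52 ≈ -23909.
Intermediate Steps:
y(x) = -6*√x
v(O) = (O - 6*√O)/(-69 + O) (v(O) = (O - 6*√O)/(O - 69) = (O - 6*√O)/(-69 + O))
v(121) - 23910 = (121 - 6*√121)/(-69 + 121) - 23910 = (121 - 6*11)/52 - 23910 = (121 - 66)/52 - 23910 = (1/52)*55 - 23910 = 55/52 - 23910 = -1243265/52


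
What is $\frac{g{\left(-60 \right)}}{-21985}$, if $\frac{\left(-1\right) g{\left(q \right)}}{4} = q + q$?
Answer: $- \frac{96}{4397} \approx -0.021833$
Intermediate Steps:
$g{\left(q \right)} = - 8 q$ ($g{\left(q \right)} = - 4 \left(q + q\right) = - 4 \cdot 2 q = - 8 q$)
$\frac{g{\left(-60 \right)}}{-21985} = \frac{\left(-8\right) \left(-60\right)}{-21985} = 480 \left(- \frac{1}{21985}\right) = - \frac{96}{4397}$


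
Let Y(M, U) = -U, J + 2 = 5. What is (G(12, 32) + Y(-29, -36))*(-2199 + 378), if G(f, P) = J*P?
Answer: -240372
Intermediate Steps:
J = 3 (J = -2 + 5 = 3)
G(f, P) = 3*P
(G(12, 32) + Y(-29, -36))*(-2199 + 378) = (3*32 - 1*(-36))*(-2199 + 378) = (96 + 36)*(-1821) = 132*(-1821) = -240372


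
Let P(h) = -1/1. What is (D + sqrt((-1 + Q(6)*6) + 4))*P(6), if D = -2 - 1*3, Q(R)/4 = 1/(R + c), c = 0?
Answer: 5 - sqrt(7) ≈ 2.3542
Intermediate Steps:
P(h) = -1 (P(h) = -1*1 = -1)
Q(R) = 4/R (Q(R) = 4/(R + 0) = 4/R)
D = -5 (D = -2 - 3 = -5)
(D + sqrt((-1 + Q(6)*6) + 4))*P(6) = (-5 + sqrt((-1 + (4/6)*6) + 4))*(-1) = (-5 + sqrt((-1 + (4*(1/6))*6) + 4))*(-1) = (-5 + sqrt((-1 + (2/3)*6) + 4))*(-1) = (-5 + sqrt((-1 + 4) + 4))*(-1) = (-5 + sqrt(3 + 4))*(-1) = (-5 + sqrt(7))*(-1) = 5 - sqrt(7)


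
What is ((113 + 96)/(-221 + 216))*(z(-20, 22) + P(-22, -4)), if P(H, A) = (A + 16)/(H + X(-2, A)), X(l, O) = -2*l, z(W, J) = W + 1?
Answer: 12331/15 ≈ 822.07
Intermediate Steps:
z(W, J) = 1 + W
P(H, A) = (16 + A)/(4 + H) (P(H, A) = (A + 16)/(H - 2*(-2)) = (16 + A)/(H + 4) = (16 + A)/(4 + H))
((113 + 96)/(-221 + 216))*(z(-20, 22) + P(-22, -4)) = ((113 + 96)/(-221 + 216))*((1 - 20) + (16 - 4)/(4 - 22)) = (209/(-5))*(-19 + 12/(-18)) = (209*(-⅕))*(-19 - 1/18*12) = -209*(-19 - ⅔)/5 = -209/5*(-59/3) = 12331/15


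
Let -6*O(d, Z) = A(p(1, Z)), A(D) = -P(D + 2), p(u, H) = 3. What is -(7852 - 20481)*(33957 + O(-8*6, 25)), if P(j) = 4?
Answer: 1286554117/3 ≈ 4.2885e+8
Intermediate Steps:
A(D) = -4 (A(D) = -1*4 = -4)
O(d, Z) = ⅔ (O(d, Z) = -⅙*(-4) = ⅔)
-(7852 - 20481)*(33957 + O(-8*6, 25)) = -(7852 - 20481)*(33957 + ⅔) = -(-12629)*101873/3 = -1*(-1286554117/3) = 1286554117/3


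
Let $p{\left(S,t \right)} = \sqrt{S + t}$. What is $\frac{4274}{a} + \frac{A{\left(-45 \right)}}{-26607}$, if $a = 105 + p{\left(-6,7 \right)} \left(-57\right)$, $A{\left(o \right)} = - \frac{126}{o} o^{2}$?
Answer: $\frac{2701099}{30408} \approx 88.829$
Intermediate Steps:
$A{\left(o \right)} = - 126 o$
$a = 48$ ($a = 105 + \sqrt{-6 + 7} \left(-57\right) = 105 + \sqrt{1} \left(-57\right) = 105 + 1 \left(-57\right) = 105 - 57 = 48$)
$\frac{4274}{a} + \frac{A{\left(-45 \right)}}{-26607} = \frac{4274}{48} + \frac{\left(-126\right) \left(-45\right)}{-26607} = 4274 \cdot \frac{1}{48} + 5670 \left(- \frac{1}{26607}\right) = \frac{2137}{24} - \frac{270}{1267} = \frac{2701099}{30408}$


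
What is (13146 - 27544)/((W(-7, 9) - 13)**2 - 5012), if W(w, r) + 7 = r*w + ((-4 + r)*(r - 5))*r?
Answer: -14398/4397 ≈ -3.2745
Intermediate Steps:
W(w, r) = -7 + r*w + r*(-5 + r)*(-4 + r) (W(w, r) = -7 + (r*w + ((-4 + r)*(r - 5))*r) = -7 + (r*w + ((-4 + r)*(-5 + r))*r) = -7 + (r*w + ((-5 + r)*(-4 + r))*r) = -7 + (r*w + r*(-5 + r)*(-4 + r)) = -7 + r*w + r*(-5 + r)*(-4 + r))
(13146 - 27544)/((W(-7, 9) - 13)**2 - 5012) = (13146 - 27544)/(((-7 + 9**3 - 9*9**2 + 20*9 + 9*(-7)) - 13)**2 - 5012) = -14398/(((-7 + 729 - 9*81 + 180 - 63) - 13)**2 - 5012) = -14398/(((-7 + 729 - 729 + 180 - 63) - 13)**2 - 5012) = -14398/((110 - 13)**2 - 5012) = -14398/(97**2 - 5012) = -14398/(9409 - 5012) = -14398/4397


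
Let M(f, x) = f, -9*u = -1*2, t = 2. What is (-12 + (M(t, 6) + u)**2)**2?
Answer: 327184/6561 ≈ 49.868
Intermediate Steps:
u = 2/9 (u = -(-1)*2/9 = -1/9*(-2) = 2/9 ≈ 0.22222)
(-12 + (M(t, 6) + u)**2)**2 = (-12 + (2 + 2/9)**2)**2 = (-12 + (20/9)**2)**2 = (-12 + 400/81)**2 = (-572/81)**2 = 327184/6561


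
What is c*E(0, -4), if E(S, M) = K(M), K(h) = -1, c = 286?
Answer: -286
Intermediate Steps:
E(S, M) = -1
c*E(0, -4) = 286*(-1) = -286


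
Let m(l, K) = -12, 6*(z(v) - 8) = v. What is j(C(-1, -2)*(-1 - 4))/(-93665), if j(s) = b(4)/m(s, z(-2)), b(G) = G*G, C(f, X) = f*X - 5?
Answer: 4/280995 ≈ 1.4235e-5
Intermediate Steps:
z(v) = 8 + v/6
C(f, X) = -5 + X*f (C(f, X) = X*f - 5 = -5 + X*f)
b(G) = G**2
j(s) = -4/3 (j(s) = 4**2/(-12) = 16*(-1/12) = -4/3)
j(C(-1, -2)*(-1 - 4))/(-93665) = -4/3/(-93665) = -4/3*(-1/93665) = 4/280995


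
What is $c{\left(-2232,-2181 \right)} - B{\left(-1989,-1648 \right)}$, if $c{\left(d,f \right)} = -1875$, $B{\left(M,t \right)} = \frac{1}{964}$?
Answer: $- \frac{1807501}{964} \approx -1875.0$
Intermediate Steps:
$B{\left(M,t \right)} = \frac{1}{964}$
$c{\left(-2232,-2181 \right)} - B{\left(-1989,-1648 \right)} = -1875 - \frac{1}{964} = - \frac{1807501}{964}$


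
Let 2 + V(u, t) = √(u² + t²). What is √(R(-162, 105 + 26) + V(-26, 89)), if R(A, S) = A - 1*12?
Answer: √(-176 + √8597) ≈ 9.1258*I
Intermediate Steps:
V(u, t) = -2 + √(t² + u²) (V(u, t) = -2 + √(u² + t²) = -2 + √(t² + u²))
R(A, S) = -12 + A (R(A, S) = A - 12 = -12 + A)
√(R(-162, 105 + 26) + V(-26, 89)) = √((-12 - 162) + (-2 + √(89² + (-26)²))) = √(-174 + (-2 + √(7921 + 676))) = √(-174 + (-2 + √8597)) = √(-176 + √8597)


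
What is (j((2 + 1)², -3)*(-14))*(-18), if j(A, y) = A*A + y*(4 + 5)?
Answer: 13608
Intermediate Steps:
j(A, y) = A² + 9*y (j(A, y) = A² + y*9 = A² + 9*y)
(j((2 + 1)², -3)*(-14))*(-18) = ((((2 + 1)²)² + 9*(-3))*(-14))*(-18) = (((3²)² - 27)*(-14))*(-18) = ((9² - 27)*(-14))*(-18) = ((81 - 27)*(-14))*(-18) = (54*(-14))*(-18) = -756*(-18) = 13608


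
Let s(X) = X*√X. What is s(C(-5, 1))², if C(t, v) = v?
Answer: 1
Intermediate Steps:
s(X) = X^(3/2)
s(C(-5, 1))² = (1^(3/2))² = 1² = 1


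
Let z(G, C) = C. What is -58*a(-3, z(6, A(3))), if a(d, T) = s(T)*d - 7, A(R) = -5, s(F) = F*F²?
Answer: -21344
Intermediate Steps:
s(F) = F³
a(d, T) = -7 + d*T³ (a(d, T) = T³*d - 7 = d*T³ - 7 = -7 + d*T³)
-58*a(-3, z(6, A(3))) = -58*(-7 - 3*(-5)³) = -58*(-7 - 3*(-125)) = -58*(-7 + 375) = -58*368 = -21344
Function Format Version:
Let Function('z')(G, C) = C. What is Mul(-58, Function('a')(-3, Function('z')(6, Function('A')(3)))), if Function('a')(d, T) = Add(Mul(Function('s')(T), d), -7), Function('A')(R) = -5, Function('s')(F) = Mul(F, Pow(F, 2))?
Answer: -21344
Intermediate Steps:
Function('s')(F) = Pow(F, 3)
Function('a')(d, T) = Add(-7, Mul(d, Pow(T, 3))) (Function('a')(d, T) = Add(Mul(Pow(T, 3), d), -7) = Add(Mul(d, Pow(T, 3)), -7) = Add(-7, Mul(d, Pow(T, 3))))
Mul(-58, Function('a')(-3, Function('z')(6, Function('A')(3)))) = Mul(-58, Add(-7, Mul(-3, Pow(-5, 3)))) = Mul(-58, Add(-7, Mul(-3, -125))) = Mul(-58, Add(-7, 375)) = Mul(-58, 368) = -21344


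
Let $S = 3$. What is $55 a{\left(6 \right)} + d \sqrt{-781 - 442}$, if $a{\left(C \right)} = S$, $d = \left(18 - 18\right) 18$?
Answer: $165$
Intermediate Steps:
$d = 0$ ($d = 0 \cdot 18 = 0$)
$a{\left(C \right)} = 3$
$55 a{\left(6 \right)} + d \sqrt{-781 - 442} = 55 \cdot 3 + 0 \sqrt{-781 - 442} = 165 + 0 \sqrt{-1223} = 165 + 0 i \sqrt{1223} = 165 + 0 = 165$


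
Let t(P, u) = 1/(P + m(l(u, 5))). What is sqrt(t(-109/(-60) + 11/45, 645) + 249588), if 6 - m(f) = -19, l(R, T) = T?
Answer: 12*sqrt(41124206602)/4871 ≈ 499.59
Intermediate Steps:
m(f) = 25 (m(f) = 6 - 1*(-19) = 6 + 19 = 25)
t(P, u) = 1/(25 + P) (t(P, u) = 1/(P + 25) = 1/(25 + P))
sqrt(t(-109/(-60) + 11/45, 645) + 249588) = sqrt(1/(25 + (-109/(-60) + 11/45)) + 249588) = sqrt(1/(25 + (-109*(-1/60) + 11*(1/45))) + 249588) = sqrt(1/(25 + (109/60 + 11/45)) + 249588) = sqrt(1/(25 + 371/180) + 249588) = sqrt(1/(4871/180) + 249588) = sqrt(180/4871 + 249588) = sqrt(1215743328/4871) = 12*sqrt(41124206602)/4871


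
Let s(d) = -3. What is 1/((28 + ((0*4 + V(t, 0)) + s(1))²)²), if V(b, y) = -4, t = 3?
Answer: 1/5929 ≈ 0.00016866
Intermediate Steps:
1/((28 + ((0*4 + V(t, 0)) + s(1))²)²) = 1/((28 + ((0*4 - 4) - 3)²)²) = 1/((28 + ((0 - 4) - 3)²)²) = 1/((28 + (-4 - 3)²)²) = 1/((28 + (-7)²)²) = 1/((28 + 49)²) = 1/(77²) = 1/5929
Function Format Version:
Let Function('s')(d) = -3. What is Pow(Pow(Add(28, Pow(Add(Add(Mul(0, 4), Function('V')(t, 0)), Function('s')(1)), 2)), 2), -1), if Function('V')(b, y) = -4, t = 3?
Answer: Rational(1, 5929) ≈ 0.00016866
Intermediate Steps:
Pow(Pow(Add(28, Pow(Add(Add(Mul(0, 4), Function('V')(t, 0)), Function('s')(1)), 2)), 2), -1) = Pow(Pow(Add(28, Pow(Add(Add(Mul(0, 4), -4), -3), 2)), 2), -1) = Pow(Pow(Add(28, Pow(Add(Add(0, -4), -3), 2)), 2), -1) = Pow(Pow(Add(28, Pow(Add(-4, -3), 2)), 2), -1) = Pow(Pow(Add(28, Pow(-7, 2)), 2), -1) = Pow(Pow(Add(28, 49), 2), -1) = Pow(Pow(77, 2), -1) = Pow(5929, -1) = Rational(1, 5929)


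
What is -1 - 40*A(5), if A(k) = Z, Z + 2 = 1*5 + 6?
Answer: -361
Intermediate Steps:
Z = 9 (Z = -2 + (1*5 + 6) = -2 + (5 + 6) = -2 + 11 = 9)
A(k) = 9
-1 - 40*A(5) = -1 - 40*9 = -1 - 360 = -361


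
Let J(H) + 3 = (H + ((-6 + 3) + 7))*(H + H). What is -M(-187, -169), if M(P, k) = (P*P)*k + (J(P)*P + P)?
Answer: 18708041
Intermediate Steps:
J(H) = -3 + 2*H*(4 + H) (J(H) = -3 + (H + ((-6 + 3) + 7))*(H + H) = -3 + (H + (-3 + 7))*(2*H) = -3 + (H + 4)*(2*H) = -3 + (4 + H)*(2*H) = -3 + 2*H*(4 + H))
M(P, k) = P + P*(-3 + 2*P**2 + 8*P) + k*P**2 (M(P, k) = (P*P)*k + ((-3 + 2*P**2 + 8*P)*P + P) = P**2*k + (P*(-3 + 2*P**2 + 8*P) + P) = k*P**2 + (P + P*(-3 + 2*P**2 + 8*P)) = P + P*(-3 + 2*P**2 + 8*P) + k*P**2)
-M(-187, -169) = -(-187)*(-2 + 2*(-187)**2 + 8*(-187) - 187*(-169)) = -(-187)*(-2 + 2*34969 - 1496 + 31603) = -(-187)*(-2 + 69938 - 1496 + 31603) = -(-187)*100043 = -1*(-18708041) = 18708041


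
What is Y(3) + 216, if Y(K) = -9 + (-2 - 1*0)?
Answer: 205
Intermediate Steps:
Y(K) = -11 (Y(K) = -9 + (-2 + 0) = -9 - 2 = -11)
Y(3) + 216 = -11 + 216 = 205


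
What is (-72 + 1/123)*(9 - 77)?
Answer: 602140/123 ≈ 4895.4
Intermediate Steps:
(-72 + 1/123)*(9 - 77) = (-72 + 1/123)*(-68) = -8855/123*(-68) = 602140/123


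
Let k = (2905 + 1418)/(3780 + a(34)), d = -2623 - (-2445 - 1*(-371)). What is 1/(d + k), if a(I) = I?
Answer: -3814/2089563 ≈ -0.0018253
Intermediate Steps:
d = -549 (d = -2623 - (-2445 + 371) = -2623 - 1*(-2074) = -2623 + 2074 = -549)
k = 4323/3814 (k = (2905 + 1418)/(3780 + 34) = 4323/3814 ≈ 1.1335)
1/(d + k) = 1/(-549 + 4323/3814) = 1/(-2089563/3814) = -3814/2089563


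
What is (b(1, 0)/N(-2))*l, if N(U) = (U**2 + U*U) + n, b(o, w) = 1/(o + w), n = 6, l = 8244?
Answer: 4122/7 ≈ 588.86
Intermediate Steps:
N(U) = 6 + 2*U**2 (N(U) = (U**2 + U*U) + 6 = (U**2 + U**2) + 6 = 2*U**2 + 6 = 6 + 2*U**2)
(b(1, 0)/N(-2))*l = (1/((1 + 0)*(6 + 2*(-2)**2)))*8244 = (1/(1*(6 + 2*4)))*8244 = (1/(6 + 8))*8244 = (1/14)*8244 = 4122/7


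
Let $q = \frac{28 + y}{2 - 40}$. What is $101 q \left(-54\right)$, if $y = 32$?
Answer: $\frac{163620}{19} \approx 8611.6$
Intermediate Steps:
$q = - \frac{30}{19}$ ($q = \frac{28 + 32}{2 - 40} = \frac{60}{-38} = 60 \left(- \frac{1}{38}\right) = - \frac{30}{19} \approx -1.5789$)
$101 q \left(-54\right) = 101 \left(- \frac{30}{19}\right) \left(-54\right) = \left(- \frac{3030}{19}\right) \left(-54\right) = \frac{163620}{19}$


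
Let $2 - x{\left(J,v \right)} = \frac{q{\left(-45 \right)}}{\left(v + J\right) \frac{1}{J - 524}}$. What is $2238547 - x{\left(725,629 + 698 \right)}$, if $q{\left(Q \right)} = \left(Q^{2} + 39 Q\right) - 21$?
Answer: $\frac{510393821}{228} \approx 2.2386 \cdot 10^{6}$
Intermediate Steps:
$q{\left(Q \right)} = -21 + Q^{2} + 39 Q$
$x{\left(J,v \right)} = 2 - \frac{249 \left(-524 + J\right)}{J + v}$ ($x{\left(J,v \right)} = 2 - \frac{-21 + \left(-45\right)^{2} + 39 \left(-45\right)}{\left(v + J\right) \frac{1}{J - 524}} = 2 - \frac{-21 + 2025 - 1755}{\left(J + v\right) \frac{1}{-524 + J}} = 2 - \frac{249}{\frac{1}{-524 + J} \left(J + v\right)} = 2 - 249 \frac{-524 + J}{J + v} = 2 - \frac{249 \left(-524 + J\right)}{J + v}$)
$2238547 - x{\left(725,629 + 698 \right)} = 2238547 - \frac{130476 - 179075 + 2 \left(629 + 698\right)}{725 + \left(629 + 698\right)} = 2238547 - \frac{130476 - 179075 + 2 \cdot 1327}{725 + 1327} = 2238547 - \frac{130476 - 179075 + 2654}{2052} = 2238547 - \frac{1}{2052} \left(-45945\right) = 2238547 - - \frac{5105}{228} = 2238547 + \frac{5105}{228} = \frac{510393821}{228}$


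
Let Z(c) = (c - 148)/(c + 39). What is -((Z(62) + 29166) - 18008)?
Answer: -1126872/101 ≈ -11157.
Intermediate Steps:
Z(c) = (-148 + c)/(39 + c)
-((Z(62) + 29166) - 18008) = -(((-148 + 62)/(39 + 62) + 29166) - 18008) = -((-86/101 + 29166) - 18008) = -(2945680/101 - 18008) = -1*1126872/101 = -1126872/101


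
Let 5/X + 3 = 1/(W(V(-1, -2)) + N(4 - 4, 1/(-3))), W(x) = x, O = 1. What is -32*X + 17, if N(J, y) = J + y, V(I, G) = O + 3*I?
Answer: 191/3 ≈ 63.667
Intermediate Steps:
V(I, G) = 1 + 3*I
X = -35/24 (X = 5/(-3 + 1/((1 + 3*(-1)) + ((4 - 4) + 1/(-3)))) = 5/(-3 + 1/((1 - 3) + (0 - ⅓))) = 5/(-3 + 1/(-2 - ⅓)) = 5/(-3 + 1/(-7/3)) = 5/(-3 - 3/7) = 5/(-24/7) = 5*(-7/24) = -35/24 ≈ -1.4583)
-32*X + 17 = -32*(-35/24) + 17 = 140/3 + 17 = 191/3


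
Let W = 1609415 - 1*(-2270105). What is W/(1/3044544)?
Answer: 11811369338880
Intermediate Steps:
W = 3879520 (W = 1609415 + 2270105 = 3879520)
W/(1/3044544) = 3879520/(1/3044544) = 3879520*3044544 = 11811369338880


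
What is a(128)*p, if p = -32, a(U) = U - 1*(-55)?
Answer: -5856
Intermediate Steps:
a(U) = 55 + U (a(U) = U + 55 = 55 + U)
a(128)*p = (55 + 128)*(-32) = 183*(-32) = -5856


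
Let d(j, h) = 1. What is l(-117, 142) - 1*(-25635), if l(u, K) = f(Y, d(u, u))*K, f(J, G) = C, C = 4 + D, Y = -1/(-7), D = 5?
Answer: 26913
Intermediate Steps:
Y = ⅐ (Y = -1*(-⅐) = ⅐ ≈ 0.14286)
C = 9 (C = 4 + 5 = 9)
f(J, G) = 9
l(u, K) = 9*K
l(-117, 142) - 1*(-25635) = 9*142 - 1*(-25635) = 1278 + 25635 = 26913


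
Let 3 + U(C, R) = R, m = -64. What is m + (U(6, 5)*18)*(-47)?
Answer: -1756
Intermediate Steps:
U(C, R) = -3 + R
m + (U(6, 5)*18)*(-47) = -64 + ((-3 + 5)*18)*(-47) = -64 + (2*18)*(-47) = -64 + 36*(-47) = -64 - 1692 = -1756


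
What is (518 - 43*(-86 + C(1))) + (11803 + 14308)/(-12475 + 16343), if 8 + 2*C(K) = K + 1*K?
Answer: 16832571/3868 ≈ 4351.8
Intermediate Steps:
C(K) = -4 + K (C(K) = -4 + (K + 1*K)/2 = -4 + (K + K)/2 = -4 + (2*K)/2 = -4 + K)
(518 - 43*(-86 + C(1))) + (11803 + 14308)/(-12475 + 16343) = (518 - 43*(-86 + (-4 + 1))) + (11803 + 14308)/(-12475 + 16343) = (518 - 43*(-86 - 3)) + 26111/3868 = (518 - 43*(-89)) + 26111*(1/3868) = (518 + 3827) + 26111/3868 = 4345 + 26111/3868 = 16832571/3868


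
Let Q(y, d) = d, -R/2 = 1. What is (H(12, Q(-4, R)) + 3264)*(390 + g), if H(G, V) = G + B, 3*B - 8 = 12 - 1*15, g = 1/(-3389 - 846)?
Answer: 16240664617/12705 ≈ 1.2783e+6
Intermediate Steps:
R = -2 (R = -2*1 = -2)
g = -1/4235 (g = 1/(-4235) = -1/4235 ≈ -0.00023613)
B = 5/3 (B = 8/3 + (12 - 1*15)/3 = 8/3 + (12 - 15)/3 = 8/3 + (1/3)*(-3) = 8/3 - 1 = 5/3 ≈ 1.6667)
H(G, V) = 5/3 + G (H(G, V) = G + 5/3 = 5/3 + G)
(H(12, Q(-4, R)) + 3264)*(390 + g) = ((5/3 + 12) + 3264)*(390 - 1/4235) = (41/3 + 3264)*(1651649/4235) = (9833/3)*(1651649/4235) = 16240664617/12705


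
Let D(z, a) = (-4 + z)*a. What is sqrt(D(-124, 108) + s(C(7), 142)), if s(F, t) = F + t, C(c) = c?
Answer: 5*I*sqrt(547) ≈ 116.94*I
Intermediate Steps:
D(z, a) = a*(-4 + z)
sqrt(D(-124, 108) + s(C(7), 142)) = sqrt(108*(-4 - 124) + (7 + 142)) = sqrt(108*(-128) + 149) = sqrt(-13824 + 149) = sqrt(-13675) = 5*I*sqrt(547)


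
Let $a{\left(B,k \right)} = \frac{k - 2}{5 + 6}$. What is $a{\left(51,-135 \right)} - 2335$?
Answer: $- \frac{25822}{11} \approx -2347.5$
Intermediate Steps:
$a{\left(B,k \right)} = - \frac{2}{11} + \frac{k}{11}$ ($a{\left(B,k \right)} = \frac{-2 + k}{11} = \left(-2 + k\right) \frac{1}{11} = - \frac{2}{11} + \frac{k}{11}$)
$a{\left(51,-135 \right)} - 2335 = \left(- \frac{2}{11} + \frac{1}{11} \left(-135\right)\right) - 2335 = \left(- \frac{2}{11} - \frac{135}{11}\right) - 2335 = - \frac{137}{11} - 2335 = - \frac{25822}{11}$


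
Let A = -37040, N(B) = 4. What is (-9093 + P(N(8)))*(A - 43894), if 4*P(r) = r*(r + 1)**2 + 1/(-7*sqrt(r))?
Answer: 2935643829/4 ≈ 7.3391e+8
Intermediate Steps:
P(r) = -1/(28*sqrt(r)) + r*(1 + r)**2/4 (P(r) = (r*(r + 1)**2 + 1/(-7*sqrt(r)))/4 = (r*(1 + r)**2 - 1/(7*sqrt(r)))/4 = (-1/(7*sqrt(r)) + r*(1 + r)**2)/4 = -1/(28*sqrt(r)) + r*(1 + r)**2/4)
(-9093 + P(N(8)))*(A - 43894) = (-9093 + (-1/(28*sqrt(4)) + (1/4)*4*(1 + 4)**2))*(-37040 - 43894) = (-9093 + (-1/28*1/2 + (1/4)*4*5**2))*(-80934) = (-9093 + (-1/56 + (1/4)*4*25))*(-80934) = (-9093 + (-1/56 + 25))*(-80934) = (-9093 + 1399/56)*(-80934) = -507809/56*(-80934) = 2935643829/4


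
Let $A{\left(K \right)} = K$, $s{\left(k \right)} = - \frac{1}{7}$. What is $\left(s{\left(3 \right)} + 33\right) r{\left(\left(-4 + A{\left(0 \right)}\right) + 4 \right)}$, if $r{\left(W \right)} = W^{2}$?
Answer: $0$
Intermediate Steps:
$s{\left(k \right)} = - \frac{1}{7}$ ($s{\left(k \right)} = \left(-1\right) \frac{1}{7} = - \frac{1}{7}$)
$\left(s{\left(3 \right)} + 33\right) r{\left(\left(-4 + A{\left(0 \right)}\right) + 4 \right)} = \left(- \frac{1}{7} + 33\right) \left(\left(-4 + 0\right) + 4\right)^{2} = \frac{230 \left(-4 + 4\right)^{2}}{7} = \frac{230 \cdot 0^{2}}{7} = \frac{230}{7} \cdot 0 = 0$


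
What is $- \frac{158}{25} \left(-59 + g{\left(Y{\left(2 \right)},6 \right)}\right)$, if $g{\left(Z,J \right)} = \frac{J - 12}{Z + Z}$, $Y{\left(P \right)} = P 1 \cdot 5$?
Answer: $\frac{46847}{125} \approx 374.78$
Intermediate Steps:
$Y{\left(P \right)} = 5 P$ ($Y{\left(P \right)} = P 5 = 5 P$)
$g{\left(Z,J \right)} = \frac{-12 + J}{2 Z}$
$- \frac{158}{25} \left(-59 + g{\left(Y{\left(2 \right)},6 \right)}\right) = - \frac{158}{25} \left(-59 + \frac{-12 + 6}{2 \cdot 5 \cdot 2}\right) = \left(-158\right) \frac{1}{25} \left(-59 + \frac{1}{2} \cdot \frac{1}{10} \left(-6\right)\right) = - \frac{158 \left(-59 + \frac{1}{2} \cdot \frac{1}{10} \left(-6\right)\right)}{25} = - \frac{158 \left(-59 - \frac{3}{10}\right)}{25} = \left(- \frac{158}{25}\right) \left(- \frac{593}{10}\right) = \frac{46847}{125}$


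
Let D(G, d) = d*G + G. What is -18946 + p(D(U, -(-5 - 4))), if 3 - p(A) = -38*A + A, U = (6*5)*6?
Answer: 47657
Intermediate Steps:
U = 180 (U = 30*6 = 180)
D(G, d) = G + G*d (D(G, d) = G*d + G = G + G*d)
p(A) = 3 + 37*A (p(A) = 3 - (-38*A + A) = 3 - (-37)*A = 3 + 37*A)
-18946 + p(D(U, -(-5 - 4))) = -18946 + (3 + 37*(180*(1 - (-5 - 4)))) = -18946 + (3 + 37*(180*(1 - 1*(-9)))) = -18946 + (3 + 37*(180*(1 + 9))) = -18946 + (3 + 37*(180*10)) = -18946 + (3 + 37*1800) = -18946 + (3 + 66600) = -18946 + 66603 = 47657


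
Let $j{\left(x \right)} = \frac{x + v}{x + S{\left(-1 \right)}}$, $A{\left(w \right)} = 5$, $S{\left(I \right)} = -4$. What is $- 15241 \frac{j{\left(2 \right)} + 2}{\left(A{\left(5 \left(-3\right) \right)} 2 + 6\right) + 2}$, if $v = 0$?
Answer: $- \frac{15241}{18} \approx -846.72$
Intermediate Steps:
$j{\left(x \right)} = \frac{x}{-4 + x}$ ($j{\left(x \right)} = \frac{x + 0}{x - 4} = \frac{x}{-4 + x}$)
$- 15241 \frac{j{\left(2 \right)} + 2}{\left(A{\left(5 \left(-3\right) \right)} 2 + 6\right) + 2} = - 15241 \frac{\frac{2}{-4 + 2} + 2}{\left(5 \cdot 2 + 6\right) + 2} = - 15241 \frac{\frac{2}{-2} + 2}{\left(10 + 6\right) + 2} = - 15241 \frac{2 \left(- \frac{1}{2}\right) + 2}{16 + 2} = - 15241 \frac{-1 + 2}{18} = - 15241 \cdot 1 \cdot \frac{1}{18} = \left(-15241\right) \frac{1}{18} = - \frac{15241}{18}$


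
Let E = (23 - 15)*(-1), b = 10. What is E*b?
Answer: -80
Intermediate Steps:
E = -8 (E = 8*(-1) = -8)
E*b = -8*10 = -80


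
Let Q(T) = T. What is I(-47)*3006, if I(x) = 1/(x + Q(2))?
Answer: -334/5 ≈ -66.800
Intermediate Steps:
I(x) = 1/(2 + x) (I(x) = 1/(x + 2) = 1/(2 + x))
I(-47)*3006 = 3006/(2 - 47) = 3006/(-45) = -1/45*3006 = -334/5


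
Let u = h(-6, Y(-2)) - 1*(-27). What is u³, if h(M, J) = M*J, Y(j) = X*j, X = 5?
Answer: 658503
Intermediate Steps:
Y(j) = 5*j
h(M, J) = J*M
u = 87 (u = (5*(-2))*(-6) - 1*(-27) = -10*(-6) + 27 = 60 + 27 = 87)
u³ = 87³ = 658503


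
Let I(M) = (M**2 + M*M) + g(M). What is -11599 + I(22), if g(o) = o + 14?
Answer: -10595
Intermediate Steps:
g(o) = 14 + o
I(M) = 14 + M + 2*M**2 (I(M) = (M**2 + M*M) + (14 + M) = (M**2 + M**2) + (14 + M) = 2*M**2 + (14 + M) = 14 + M + 2*M**2)
-11599 + I(22) = -11599 + (14 + 22 + 2*22**2) = -11599 + (14 + 22 + 2*484) = -11599 + (14 + 22 + 968) = -11599 + 1004 = -10595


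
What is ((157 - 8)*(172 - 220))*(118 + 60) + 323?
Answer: -1272733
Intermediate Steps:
((157 - 8)*(172 - 220))*(118 + 60) + 323 = (149*(-48))*178 + 323 = -7152*178 + 323 = -1273056 + 323 = -1272733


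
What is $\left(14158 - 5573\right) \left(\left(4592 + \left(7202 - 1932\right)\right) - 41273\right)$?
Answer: $-269663435$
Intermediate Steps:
$\left(14158 - 5573\right) \left(\left(4592 + \left(7202 - 1932\right)\right) - 41273\right) = 8585 \left(\left(4592 + \left(7202 - 1932\right)\right) - 41273\right) = 8585 \left(\left(4592 + 5270\right) - 41273\right) = 8585 \left(9862 - 41273\right) = 8585 \left(-31411\right) = -269663435$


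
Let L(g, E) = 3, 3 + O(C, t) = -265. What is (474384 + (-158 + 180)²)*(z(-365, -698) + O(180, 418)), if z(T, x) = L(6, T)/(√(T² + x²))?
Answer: -127264624 + 1424604*√620429/620429 ≈ -1.2726e+8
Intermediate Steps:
O(C, t) = -268 (O(C, t) = -3 - 265 = -268)
z(T, x) = 3/√(T² + x²) (z(T, x) = 3/(√(T² + x²)) = 3/√(T² + x²))
(474384 + (-158 + 180)²)*(z(-365, -698) + O(180, 418)) = (474384 + (-158 + 180)²)*(3/√((-365)² + (-698)²) - 268) = (474384 + 22²)*(3/√(133225 + 487204) - 268) = (474384 + 484)*(3/√620429 - 268) = 474868*(3*(√620429/620429) - 268) = 474868*(3*√620429/620429 - 268) = 474868*(-268 + 3*√620429/620429) = -127264624 + 1424604*√620429/620429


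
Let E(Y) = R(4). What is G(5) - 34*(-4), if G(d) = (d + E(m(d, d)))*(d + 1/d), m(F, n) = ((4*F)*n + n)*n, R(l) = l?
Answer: 914/5 ≈ 182.80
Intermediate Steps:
m(F, n) = n*(n + 4*F*n) (m(F, n) = (4*F*n + n)*n = (n + 4*F*n)*n = n*(n + 4*F*n))
E(Y) = 4
G(d) = (4 + d)*(d + 1/d) (G(d) = (d + 4)*(d + 1/d) = (4 + d)*(d + 1/d))
G(5) - 34*(-4) = (1 + 5² + 4*5 + 4/5) - 34*(-4) = (1 + 25 + 20 + 4*(⅕)) + 136 = (1 + 25 + 20 + ⅘) + 136 = 234/5 + 136 = 914/5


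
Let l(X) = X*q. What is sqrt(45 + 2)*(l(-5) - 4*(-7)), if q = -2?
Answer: 38*sqrt(47) ≈ 260.51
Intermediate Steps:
l(X) = -2*X (l(X) = X*(-2) = -2*X)
sqrt(45 + 2)*(l(-5) - 4*(-7)) = sqrt(45 + 2)*(-2*(-5) - 4*(-7)) = sqrt(47)*(10 + 28) = sqrt(47)*38 = 38*sqrt(47)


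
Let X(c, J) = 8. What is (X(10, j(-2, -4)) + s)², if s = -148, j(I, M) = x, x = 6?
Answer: 19600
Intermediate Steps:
j(I, M) = 6
(X(10, j(-2, -4)) + s)² = (8 - 148)² = (-140)² = 19600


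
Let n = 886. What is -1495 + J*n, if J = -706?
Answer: -627011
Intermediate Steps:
-1495 + J*n = -1495 - 706*886 = -1495 - 625516 = -627011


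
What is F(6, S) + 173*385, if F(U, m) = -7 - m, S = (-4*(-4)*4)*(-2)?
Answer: 66726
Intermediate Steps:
S = -128 (S = (16*4)*(-2) = 64*(-2) = -128)
F(6, S) + 173*385 = (-7 - 1*(-128)) + 173*385 = (-7 + 128) + 66605 = 121 + 66605 = 66726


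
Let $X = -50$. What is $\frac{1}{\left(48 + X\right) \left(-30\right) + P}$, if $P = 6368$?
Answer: $\frac{1}{6428} \approx 0.00015557$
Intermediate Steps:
$\frac{1}{\left(48 + X\right) \left(-30\right) + P} = \frac{1}{\left(48 - 50\right) \left(-30\right) + 6368} = \frac{1}{\left(-2\right) \left(-30\right) + 6368} = \frac{1}{60 + 6368} = \frac{1}{6428}$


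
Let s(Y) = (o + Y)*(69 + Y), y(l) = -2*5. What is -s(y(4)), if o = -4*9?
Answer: 2714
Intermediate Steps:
o = -36
y(l) = -10
s(Y) = (-36 + Y)*(69 + Y)
-s(y(4)) = -(-2484 + (-10)² + 33*(-10)) = -(-2484 + 100 - 330) = -1*(-2714) = 2714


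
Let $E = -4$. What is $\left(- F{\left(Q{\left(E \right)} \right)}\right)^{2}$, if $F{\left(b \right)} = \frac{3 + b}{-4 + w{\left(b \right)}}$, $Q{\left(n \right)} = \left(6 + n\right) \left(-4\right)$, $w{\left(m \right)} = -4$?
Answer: $\frac{25}{64} \approx 0.39063$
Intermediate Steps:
$Q{\left(n \right)} = -24 - 4 n$
$F{\left(b \right)} = - \frac{3}{8} - \frac{b}{8}$ ($F{\left(b \right)} = \frac{3 + b}{-4 - 4} = \frac{3 + b}{-8} = \left(3 + b\right) \left(- \frac{1}{8}\right) = - \frac{3}{8} - \frac{b}{8}$)
$\left(- F{\left(Q{\left(E \right)} \right)}\right)^{2} = \left(- (- \frac{3}{8} - \frac{-24 - -16}{8})\right)^{2} = \left(- (- \frac{3}{8} - \frac{-24 + 16}{8})\right)^{2} = \left(- (- \frac{3}{8} - -1)\right)^{2} = \left(- (- \frac{3}{8} + 1)\right)^{2} = \left(\left(-1\right) \frac{5}{8}\right)^{2} = \left(- \frac{5}{8}\right)^{2} = \frac{25}{64}$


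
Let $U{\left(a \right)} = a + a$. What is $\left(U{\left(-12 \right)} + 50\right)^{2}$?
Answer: $676$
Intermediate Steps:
$U{\left(a \right)} = 2 a$
$\left(U{\left(-12 \right)} + 50\right)^{2} = \left(2 \left(-12\right) + 50\right)^{2} = \left(-24 + 50\right)^{2} = 26^{2} = 676$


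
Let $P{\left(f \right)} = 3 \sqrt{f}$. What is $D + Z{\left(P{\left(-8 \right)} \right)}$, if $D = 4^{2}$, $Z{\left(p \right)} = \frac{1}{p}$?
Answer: $16 - \frac{i \sqrt{2}}{12} \approx 16.0 - 0.11785 i$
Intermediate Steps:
$D = 16$
$D + Z{\left(P{\left(-8 \right)} \right)} = 16 + \frac{1}{3 \sqrt{-8}} = 16 + \frac{1}{3 \cdot 2 i \sqrt{2}} = 16 + \frac{1}{6 i \sqrt{2}} = 16 - \frac{i \sqrt{2}}{12}$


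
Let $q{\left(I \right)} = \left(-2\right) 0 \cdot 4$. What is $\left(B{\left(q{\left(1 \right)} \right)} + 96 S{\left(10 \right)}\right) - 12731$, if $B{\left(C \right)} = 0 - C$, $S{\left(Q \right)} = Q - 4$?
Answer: $-12155$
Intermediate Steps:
$q{\left(I \right)} = 0$ ($q{\left(I \right)} = 0 \cdot 4 = 0$)
$S{\left(Q \right)} = -4 + Q$
$B{\left(C \right)} = - C$
$\left(B{\left(q{\left(1 \right)} \right)} + 96 S{\left(10 \right)}\right) - 12731 = \left(\left(-1\right) 0 + 96 \left(-4 + 10\right)\right) - 12731 = \left(0 + 96 \cdot 6\right) - 12731 = \left(0 + 576\right) - 12731 = 576 - 12731 = -12155$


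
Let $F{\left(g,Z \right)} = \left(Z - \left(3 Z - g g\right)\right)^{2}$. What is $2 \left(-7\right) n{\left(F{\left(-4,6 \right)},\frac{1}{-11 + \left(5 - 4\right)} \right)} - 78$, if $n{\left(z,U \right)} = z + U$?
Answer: $- \frac{1503}{5} \approx -300.6$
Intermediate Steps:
$F{\left(g,Z \right)} = \left(g^{2} - 2 Z\right)^{2}$ ($F{\left(g,Z \right)} = \left(Z - \left(- g^{2} + 3 Z\right)\right)^{2} = \left(g^{2} - 2 Z\right)^{2}$)
$n{\left(z,U \right)} = U + z$
$2 \left(-7\right) n{\left(F{\left(-4,6 \right)},\frac{1}{-11 + \left(5 - 4\right)} \right)} - 78 = 2 \left(-7\right) \left(\frac{1}{-11 + \left(5 - 4\right)} + \left(- \left(-4\right)^{2} + 2 \cdot 6\right)^{2}\right) - 78 = - 14 \left(\frac{1}{-11 + 1} + \left(\left(-1\right) 16 + 12\right)^{2}\right) - 78 = - 14 \left(\frac{1}{-10} + \left(-16 + 12\right)^{2}\right) - 78 = - 14 \left(- \frac{1}{10} + \left(-4\right)^{2}\right) - 78 = - 14 \left(- \frac{1}{10} + 16\right) - 78 = \left(-14\right) \frac{159}{10} - 78 = - \frac{1113}{5} - 78 = - \frac{1503}{5}$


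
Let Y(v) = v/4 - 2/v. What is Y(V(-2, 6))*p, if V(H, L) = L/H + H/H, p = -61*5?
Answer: -305/2 ≈ -152.50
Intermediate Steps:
p = -305
V(H, L) = 1 + L/H (V(H, L) = L/H + 1 = 1 + L/H)
Y(v) = -2/v + v/4 (Y(v) = v*(1/4) - 2/v = v/4 - 2/v = -2/v + v/4)
Y(V(-2, 6))*p = (-2*(-2/(-2 + 6)) + ((-2 + 6)/(-2))/4)*(-305) = (-2/((-1/2*4)) + (-1/2*4)/4)*(-305) = (-2/(-2) + (1/4)*(-2))*(-305) = (-2*(-1/2) - 1/2)*(-305) = (1 - 1/2)*(-305) = (1/2)*(-305) = -305/2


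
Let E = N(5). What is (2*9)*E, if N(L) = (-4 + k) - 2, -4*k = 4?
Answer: -126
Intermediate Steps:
k = -1 (k = -¼*4 = -1)
N(L) = -7 (N(L) = (-4 - 1) - 2 = -5 - 2 = -7)
E = -7
(2*9)*E = (2*9)*(-7) = 18*(-7) = -126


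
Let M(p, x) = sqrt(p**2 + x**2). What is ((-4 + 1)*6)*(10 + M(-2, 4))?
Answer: -180 - 36*sqrt(5) ≈ -260.50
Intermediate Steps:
((-4 + 1)*6)*(10 + M(-2, 4)) = ((-4 + 1)*6)*(10 + sqrt((-2)**2 + 4**2)) = (-3*6)*(10 + sqrt(4 + 16)) = -18*(10 + sqrt(20)) = -18*(10 + 2*sqrt(5)) = -180 - 36*sqrt(5)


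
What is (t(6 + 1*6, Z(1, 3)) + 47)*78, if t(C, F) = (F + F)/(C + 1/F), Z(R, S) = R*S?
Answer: 137046/37 ≈ 3703.9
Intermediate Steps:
t(C, F) = 2*F/(C + 1/F) (t(C, F) = (2*F)/(C + 1/F) = 2*F/(C + 1/F))
(t(6 + 1*6, Z(1, 3)) + 47)*78 = (2*(1*3)**2/(1 + (6 + 1*6)*(1*3)) + 47)*78 = (2*3**2/(1 + (6 + 6)*3) + 47)*78 = (2*9/(1 + 12*3) + 47)*78 = (2*9/(1 + 36) + 47)*78 = (2*9/37 + 47)*78 = (2*9*(1/37) + 47)*78 = (18/37 + 47)*78 = (1757/37)*78 = 137046/37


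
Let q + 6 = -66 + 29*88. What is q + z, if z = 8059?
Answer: 10539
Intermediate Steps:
q = 2480 (q = -6 + (-66 + 29*88) = -6 + (-66 + 2552) = -6 + 2486 = 2480)
q + z = 2480 + 8059 = 10539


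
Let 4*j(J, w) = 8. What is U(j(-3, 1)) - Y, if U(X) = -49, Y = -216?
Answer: 167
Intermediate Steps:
j(J, w) = 2 (j(J, w) = (¼)*8 = 2)
U(j(-3, 1)) - Y = -49 - 1*(-216) = -49 + 216 = 167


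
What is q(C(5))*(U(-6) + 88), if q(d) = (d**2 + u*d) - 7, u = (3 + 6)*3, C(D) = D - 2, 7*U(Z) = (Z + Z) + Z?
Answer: 49634/7 ≈ 7090.6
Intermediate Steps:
U(Z) = 3*Z/7 (U(Z) = ((Z + Z) + Z)/7 = (2*Z + Z)/7 = (3*Z)/7 = 3*Z/7)
C(D) = -2 + D
u = 27 (u = 9*3 = 27)
q(d) = -7 + d**2 + 27*d (q(d) = (d**2 + 27*d) - 7 = -7 + d**2 + 27*d)
q(C(5))*(U(-6) + 88) = (-7 + (-2 + 5)**2 + 27*(-2 + 5))*((3/7)*(-6) + 88) = (-7 + 3**2 + 27*3)*(-18/7 + 88) = (-7 + 9 + 81)*(598/7) = 83*(598/7) = 49634/7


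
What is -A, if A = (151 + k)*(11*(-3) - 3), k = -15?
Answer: 4896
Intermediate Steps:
A = -4896 (A = (151 - 15)*(11*(-3) - 3) = 136*(-33 - 3) = 136*(-36) = -4896)
-A = -1*(-4896) = 4896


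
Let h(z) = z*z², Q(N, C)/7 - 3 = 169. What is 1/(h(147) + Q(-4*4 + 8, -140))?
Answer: 1/3177727 ≈ 3.1469e-7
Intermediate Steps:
Q(N, C) = 1204 (Q(N, C) = 21 + 7*169 = 21 + 1183 = 1204)
h(z) = z³
1/(h(147) + Q(-4*4 + 8, -140)) = 1/(147³ + 1204) = 1/(3176523 + 1204) = 1/3177727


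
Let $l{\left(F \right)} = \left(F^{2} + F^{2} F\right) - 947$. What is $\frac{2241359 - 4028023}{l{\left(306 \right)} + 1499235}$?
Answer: $- \frac{446666}{7561135} \approx -0.059074$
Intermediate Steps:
$l{\left(F \right)} = -947 + F^{2} + F^{3}$ ($l{\left(F \right)} = \left(F^{2} + F^{3}\right) - 947 = -947 + F^{2} + F^{3}$)
$\frac{2241359 - 4028023}{l{\left(306 \right)} + 1499235} = \frac{2241359 - 4028023}{\left(-947 + 306^{2} + 306^{3}\right) + 1499235} = - \frac{1786664}{\left(-947 + 93636 + 28652616\right) + 1499235} = - \frac{1786664}{28745305 + 1499235} = - \frac{1786664}{30244540} = \left(-1786664\right) \frac{1}{30244540} = - \frac{446666}{7561135}$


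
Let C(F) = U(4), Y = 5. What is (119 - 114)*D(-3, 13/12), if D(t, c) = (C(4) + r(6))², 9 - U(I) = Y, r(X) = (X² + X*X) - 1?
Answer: 28125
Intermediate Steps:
r(X) = -1 + 2*X² (r(X) = (X² + X²) - 1 = 2*X² - 1 = -1 + 2*X²)
U(I) = 4 (U(I) = 9 - 1*5 = 9 - 5 = 4)
C(F) = 4
D(t, c) = 5625 (D(t, c) = (4 + (-1 + 2*6²))² = (4 + (-1 + 2*36))² = (4 + (-1 + 72))² = (4 + 71)² = 75² = 5625)
(119 - 114)*D(-3, 13/12) = (119 - 114)*5625 = 5*5625 = 28125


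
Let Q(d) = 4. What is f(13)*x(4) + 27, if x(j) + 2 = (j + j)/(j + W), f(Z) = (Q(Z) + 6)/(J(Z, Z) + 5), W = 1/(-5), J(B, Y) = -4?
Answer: 533/19 ≈ 28.053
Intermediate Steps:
W = -⅕ ≈ -0.20000
f(Z) = 10 (f(Z) = (4 + 6)/(-4 + 5) = 10/1 = 10*1 = 10)
x(j) = -2 + 2*j/(-⅕ + j) (x(j) = -2 + (j + j)/(j - ⅕) = -2 + (2*j)/(-⅕ + j) = -2 + 2*j/(-⅕ + j))
f(13)*x(4) + 27 = 10*(2/(-1 + 5*4)) + 27 = 10*(2/(-1 + 20)) + 27 = 10*(2/19) + 27 = 20/19 + 27 = 533/19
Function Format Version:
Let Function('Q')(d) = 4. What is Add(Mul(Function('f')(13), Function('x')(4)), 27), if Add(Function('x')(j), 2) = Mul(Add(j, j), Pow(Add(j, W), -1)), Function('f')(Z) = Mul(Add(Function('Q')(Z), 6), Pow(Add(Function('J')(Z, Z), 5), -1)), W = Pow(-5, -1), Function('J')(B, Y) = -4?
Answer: Rational(533, 19) ≈ 28.053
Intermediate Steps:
W = Rational(-1, 5) ≈ -0.20000
Function('f')(Z) = 10 (Function('f')(Z) = Mul(Add(4, 6), Pow(Add(-4, 5), -1)) = Mul(10, Pow(1, -1)) = Mul(10, 1) = 10)
Function('x')(j) = Add(-2, Mul(2, j, Pow(Add(Rational(-1, 5), j), -1))) (Function('x')(j) = Add(-2, Mul(Add(j, j), Pow(Add(j, Rational(-1, 5)), -1))) = Add(-2, Mul(Mul(2, j), Pow(Add(Rational(-1, 5), j), -1))) = Add(-2, Mul(2, j, Pow(Add(Rational(-1, 5), j), -1))))
Add(Mul(Function('f')(13), Function('x')(4)), 27) = Add(Mul(10, Mul(2, Pow(Add(-1, Mul(5, 4)), -1))), 27) = Add(Mul(10, Mul(2, Pow(Add(-1, 20), -1))), 27) = Add(Mul(10, Mul(2, Pow(19, -1))), 27) = Add(Mul(10, Mul(2, Rational(1, 19))), 27) = Add(Mul(10, Rational(2, 19)), 27) = Add(Rational(20, 19), 27) = Rational(533, 19)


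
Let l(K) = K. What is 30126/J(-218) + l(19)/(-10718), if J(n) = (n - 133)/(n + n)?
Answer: 46926745793/1254006 ≈ 37421.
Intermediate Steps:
J(n) = (-133 + n)/(2*n) (J(n) = (-133 + n)/((2*n)) = (-133 + n)*(1/(2*n)) = (-133 + n)/(2*n))
30126/J(-218) + l(19)/(-10718) = 30126/(((½)*(-133 - 218)/(-218))) + 19/(-10718) = 30126/(((½)*(-1/218)*(-351))) + 19*(-1/10718) = 30126/(351/436) - 19/10718 = 30126*(436/351) - 19/10718 = 4378312/117 - 19/10718 = 46926745793/1254006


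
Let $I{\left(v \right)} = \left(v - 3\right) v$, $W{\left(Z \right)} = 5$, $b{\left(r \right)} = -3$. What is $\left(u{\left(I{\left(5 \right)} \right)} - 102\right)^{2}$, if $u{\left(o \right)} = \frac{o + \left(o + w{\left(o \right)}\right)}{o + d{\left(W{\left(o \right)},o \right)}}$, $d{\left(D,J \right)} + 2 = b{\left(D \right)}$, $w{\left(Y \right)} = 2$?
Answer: $\frac{238144}{25} \approx 9525.8$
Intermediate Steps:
$d{\left(D,J \right)} = -5$ ($d{\left(D,J \right)} = -2 - 3 = -5$)
$I{\left(v \right)} = v \left(-3 + v\right)$ ($I{\left(v \right)} = \left(-3 + v\right) v = v \left(-3 + v\right)$)
$u{\left(o \right)} = \frac{2 + 2 o}{-5 + o}$ ($u{\left(o \right)} = \frac{o + \left(o + 2\right)}{o - 5} = \frac{o + \left(2 + o\right)}{-5 + o} = \frac{2 + 2 o}{-5 + o}$)
$\left(u{\left(I{\left(5 \right)} \right)} - 102\right)^{2} = \left(\frac{2 \left(1 + 5 \left(-3 + 5\right)\right)}{-5 + 5 \left(-3 + 5\right)} - 102\right)^{2} = \left(\frac{2 \left(1 + 5 \cdot 2\right)}{-5 + 5 \cdot 2} - 102\right)^{2} = \left(\frac{2 \left(1 + 10\right)}{-5 + 10} - 102\right)^{2} = \left(2 \cdot \frac{1}{5} \cdot 11 - 102\right)^{2} = \left(\frac{22}{5} - 102\right)^{2} = \left(- \frac{488}{5}\right)^{2} = \frac{238144}{25}$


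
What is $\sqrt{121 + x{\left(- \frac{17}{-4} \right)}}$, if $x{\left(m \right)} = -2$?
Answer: $\sqrt{119} \approx 10.909$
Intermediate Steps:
$\sqrt{121 + x{\left(- \frac{17}{-4} \right)}} = \sqrt{121 - 2} = \sqrt{119}$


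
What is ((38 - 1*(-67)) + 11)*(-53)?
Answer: -6148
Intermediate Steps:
((38 - 1*(-67)) + 11)*(-53) = ((38 + 67) + 11)*(-53) = (105 + 11)*(-53) = 116*(-53) = -6148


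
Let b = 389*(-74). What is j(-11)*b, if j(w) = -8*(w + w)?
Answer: -5066336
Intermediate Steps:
j(w) = -16*w
b = -28786
j(-11)*b = -16*(-11)*(-28786) = 176*(-28786) = -5066336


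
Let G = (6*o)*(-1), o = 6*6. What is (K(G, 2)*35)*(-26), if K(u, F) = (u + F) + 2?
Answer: 192920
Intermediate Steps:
o = 36
G = -216 (G = (6*36)*(-1) = 216*(-1) = -216)
K(u, F) = 2 + F + u (K(u, F) = (F + u) + 2 = 2 + F + u)
(K(G, 2)*35)*(-26) = ((2 + 2 - 216)*35)*(-26) = -212*35*(-26) = -7420*(-26) = 192920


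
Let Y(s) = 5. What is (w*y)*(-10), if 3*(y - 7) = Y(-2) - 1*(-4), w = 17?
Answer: -1700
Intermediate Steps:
y = 10 (y = 7 + (5 - 1*(-4))/3 = 7 + (5 + 4)/3 = 7 + (⅓)*9 = 7 + 3 = 10)
(w*y)*(-10) = (17*10)*(-10) = 170*(-10) = -1700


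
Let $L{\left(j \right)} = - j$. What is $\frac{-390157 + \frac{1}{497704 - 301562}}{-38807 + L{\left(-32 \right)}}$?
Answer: $\frac{76526174293}{7605406050} \approx 10.062$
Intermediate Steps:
$\frac{-390157 + \frac{1}{497704 - 301562}}{-38807 + L{\left(-32 \right)}} = \frac{-390157 + \frac{1}{497704 - 301562}}{-38807 - -32} = \frac{-390157 + \frac{1}{196142}}{-38807 + 32} = \frac{-390157 + \frac{1}{196142}}{-38775} = \left(- \frac{76526174293}{196142}\right) \left(- \frac{1}{38775}\right) = \frac{76526174293}{7605406050}$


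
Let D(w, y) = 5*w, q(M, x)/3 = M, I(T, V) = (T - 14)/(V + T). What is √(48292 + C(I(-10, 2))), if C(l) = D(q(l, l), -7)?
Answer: √48337 ≈ 219.86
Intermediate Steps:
I(T, V) = (-14 + T)/(T + V)
q(M, x) = 3*M
C(l) = 15*l (C(l) = 5*(3*l) = 15*l)
√(48292 + C(I(-10, 2))) = √(48292 + 15*((-14 - 10)/(-10 + 2))) = √(48292 + 15*(-24/(-8))) = √(48292 + 15*(-⅛*(-24))) = √(48292 + 15*3) = √(48292 + 45) = √48337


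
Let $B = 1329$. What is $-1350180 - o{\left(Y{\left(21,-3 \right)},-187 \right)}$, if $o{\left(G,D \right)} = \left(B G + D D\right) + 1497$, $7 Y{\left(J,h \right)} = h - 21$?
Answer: $- \frac{9674626}{7} \approx -1.3821 \cdot 10^{6}$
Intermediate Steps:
$Y{\left(J,h \right)} = -3 + \frac{h}{7}$ ($Y{\left(J,h \right)} = \frac{h - 21}{7} = \frac{-21 + h}{7} = -3 + \frac{h}{7}$)
$o{\left(G,D \right)} = 1497 + D^{2} + 1329 G$ ($o{\left(G,D \right)} = \left(1329 G + D D\right) + 1497 = \left(1329 G + D^{2}\right) + 1497 = \left(D^{2} + 1329 G\right) + 1497 = 1497 + D^{2} + 1329 G$)
$-1350180 - o{\left(Y{\left(21,-3 \right)},-187 \right)} = -1350180 - \left(1497 + \left(-187\right)^{2} + 1329 \left(-3 + \frac{1}{7} \left(-3\right)\right)\right) = -1350180 - \left(1497 + 34969 + 1329 \left(-3 - \frac{3}{7}\right)\right) = -1350180 - \left(1497 + 34969 + 1329 \left(- \frac{24}{7}\right)\right) = -1350180 - \left(1497 + 34969 - \frac{31896}{7}\right) = -1350180 - \frac{223366}{7} = - \frac{9674626}{7}$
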